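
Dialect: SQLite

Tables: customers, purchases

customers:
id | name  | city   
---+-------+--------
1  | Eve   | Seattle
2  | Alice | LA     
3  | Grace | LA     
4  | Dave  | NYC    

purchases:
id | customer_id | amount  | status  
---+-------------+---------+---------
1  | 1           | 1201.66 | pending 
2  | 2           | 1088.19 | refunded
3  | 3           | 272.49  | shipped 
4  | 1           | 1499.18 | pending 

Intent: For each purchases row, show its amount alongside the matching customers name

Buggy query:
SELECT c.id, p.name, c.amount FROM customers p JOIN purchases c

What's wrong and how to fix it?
Bug: JOIN with no ON clause produces a cartesian product; every purchases row pairs with every customers row

Fix: Add ON c.customer_id = p.id to the JOIN

Corrected query:
SELECT c.id, p.name, c.amount FROM customers p JOIN purchases c ON c.customer_id = p.id

Result:
id | name  | amount 
---+-------+--------
1  | Eve   | 1201.66
2  | Alice | 1088.19
3  | Grace | 272.49 
4  | Eve   | 1499.18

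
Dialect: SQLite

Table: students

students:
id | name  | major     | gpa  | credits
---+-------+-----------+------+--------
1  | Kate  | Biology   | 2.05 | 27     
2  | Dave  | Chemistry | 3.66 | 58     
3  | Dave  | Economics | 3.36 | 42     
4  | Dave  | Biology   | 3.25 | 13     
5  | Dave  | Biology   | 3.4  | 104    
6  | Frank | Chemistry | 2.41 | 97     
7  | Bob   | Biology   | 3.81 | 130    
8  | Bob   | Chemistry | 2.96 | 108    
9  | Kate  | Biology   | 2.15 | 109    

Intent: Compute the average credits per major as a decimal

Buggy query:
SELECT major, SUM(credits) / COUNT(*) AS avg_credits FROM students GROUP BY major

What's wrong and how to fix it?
Bug: Both operands are integers, so '/' performs integer division and truncates

Fix: Multiply by 1.0 (or CAST to REAL) to force floating-point division

Corrected query:
SELECT major, SUM(credits) * 1.0 / COUNT(*) AS avg_credits FROM students GROUP BY major

Result:
major     | avg_credits
----------+------------
Biology   | 76.6       
Chemistry | 87.666667  
Economics | 42         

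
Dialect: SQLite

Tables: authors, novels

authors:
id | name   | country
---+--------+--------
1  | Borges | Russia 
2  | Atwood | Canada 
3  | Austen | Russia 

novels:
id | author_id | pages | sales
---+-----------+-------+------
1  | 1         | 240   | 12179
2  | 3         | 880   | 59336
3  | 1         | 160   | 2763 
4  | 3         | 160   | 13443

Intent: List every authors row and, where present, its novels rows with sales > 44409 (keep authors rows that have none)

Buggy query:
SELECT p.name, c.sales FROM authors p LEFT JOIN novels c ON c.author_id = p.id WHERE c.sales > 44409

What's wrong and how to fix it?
Bug: A WHERE condition on the right-hand table after LEFT JOIN drops unmatched parents

Fix: Move the right-table condition into the ON clause so unmatched parents are kept

Corrected query:
SELECT p.name, c.sales FROM authors p LEFT JOIN novels c ON c.author_id = p.id AND c.sales > 44409

Result:
name   | sales
-------+------
Borges | NULL 
Atwood | NULL 
Austen | 59336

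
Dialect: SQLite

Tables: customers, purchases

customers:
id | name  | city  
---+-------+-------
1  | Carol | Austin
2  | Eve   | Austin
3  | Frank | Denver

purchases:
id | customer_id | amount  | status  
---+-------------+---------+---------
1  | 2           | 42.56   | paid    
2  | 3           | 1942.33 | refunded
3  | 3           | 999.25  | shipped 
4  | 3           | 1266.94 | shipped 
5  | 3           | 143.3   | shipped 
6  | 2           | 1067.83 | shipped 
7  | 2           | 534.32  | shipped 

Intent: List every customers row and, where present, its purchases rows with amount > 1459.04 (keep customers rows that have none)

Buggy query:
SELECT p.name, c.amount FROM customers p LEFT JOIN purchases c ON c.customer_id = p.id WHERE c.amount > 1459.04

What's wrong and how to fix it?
Bug: Filtering c.amount in WHERE discards the NULL rows produced by LEFT JOIN, turning it into an inner join

Fix: Put 'c.amount > 1459.04' in the JOIN's ON clause instead of WHERE

Corrected query:
SELECT p.name, c.amount FROM customers p LEFT JOIN purchases c ON c.customer_id = p.id AND c.amount > 1459.04

Result:
name  | amount 
------+--------
Carol | NULL   
Eve   | NULL   
Frank | 1942.33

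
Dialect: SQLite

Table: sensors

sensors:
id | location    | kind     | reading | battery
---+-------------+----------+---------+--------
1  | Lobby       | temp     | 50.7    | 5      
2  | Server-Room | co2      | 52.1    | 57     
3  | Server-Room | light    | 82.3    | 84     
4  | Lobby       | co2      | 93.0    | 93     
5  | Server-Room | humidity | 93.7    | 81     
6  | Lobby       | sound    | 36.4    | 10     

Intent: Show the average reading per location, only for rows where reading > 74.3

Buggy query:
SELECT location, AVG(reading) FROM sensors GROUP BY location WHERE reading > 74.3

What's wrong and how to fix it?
Bug: Row-level WHERE must come before GROUP BY in the clause order

Fix: Place WHERE between FROM and GROUP BY

Corrected query:
SELECT location, AVG(reading) FROM sensors WHERE reading > 74.3 GROUP BY location

Result:
location    | AVG(reading)
------------+-------------
Lobby       | 93          
Server-Room | 88          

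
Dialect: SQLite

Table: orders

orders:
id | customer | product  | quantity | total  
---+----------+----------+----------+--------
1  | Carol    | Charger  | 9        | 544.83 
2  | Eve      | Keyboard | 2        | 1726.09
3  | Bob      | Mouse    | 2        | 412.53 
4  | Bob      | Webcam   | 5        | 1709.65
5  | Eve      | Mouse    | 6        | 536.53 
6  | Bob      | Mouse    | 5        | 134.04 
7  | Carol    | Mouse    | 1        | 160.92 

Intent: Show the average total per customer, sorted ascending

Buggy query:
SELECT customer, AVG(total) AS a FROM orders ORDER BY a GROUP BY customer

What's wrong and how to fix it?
Bug: ORDER BY appears before GROUP BY; SQL clause order requires GROUP BY first

Fix: Reorder: SELECT … FROM … GROUP BY … ORDER BY …

Corrected query:
SELECT customer, AVG(total) AS a FROM orders GROUP BY customer ORDER BY a

Result:
customer | a         
---------+-----------
Carol    | 352.875   
Bob      | 752.073333
Eve      | 1131.31   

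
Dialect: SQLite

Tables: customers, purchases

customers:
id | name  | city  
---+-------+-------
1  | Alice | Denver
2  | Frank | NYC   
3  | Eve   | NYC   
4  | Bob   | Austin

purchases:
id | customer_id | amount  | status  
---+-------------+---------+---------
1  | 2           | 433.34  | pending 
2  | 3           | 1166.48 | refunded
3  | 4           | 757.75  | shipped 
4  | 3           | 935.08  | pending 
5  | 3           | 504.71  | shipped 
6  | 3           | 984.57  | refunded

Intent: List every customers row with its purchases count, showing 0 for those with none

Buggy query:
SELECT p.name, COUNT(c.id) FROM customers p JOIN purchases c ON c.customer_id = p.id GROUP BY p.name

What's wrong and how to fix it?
Bug: INNER JOIN drops customers rows that have no matching purchases rows

Fix: Switch to LEFT JOIN to retain unmatched parent rows

Corrected query:
SELECT p.name, COUNT(c.id) FROM customers p LEFT JOIN purchases c ON c.customer_id = p.id GROUP BY p.name

Result:
name  | COUNT(c.id)
------+------------
Alice | 0          
Bob   | 1          
Eve   | 4          
Frank | 1          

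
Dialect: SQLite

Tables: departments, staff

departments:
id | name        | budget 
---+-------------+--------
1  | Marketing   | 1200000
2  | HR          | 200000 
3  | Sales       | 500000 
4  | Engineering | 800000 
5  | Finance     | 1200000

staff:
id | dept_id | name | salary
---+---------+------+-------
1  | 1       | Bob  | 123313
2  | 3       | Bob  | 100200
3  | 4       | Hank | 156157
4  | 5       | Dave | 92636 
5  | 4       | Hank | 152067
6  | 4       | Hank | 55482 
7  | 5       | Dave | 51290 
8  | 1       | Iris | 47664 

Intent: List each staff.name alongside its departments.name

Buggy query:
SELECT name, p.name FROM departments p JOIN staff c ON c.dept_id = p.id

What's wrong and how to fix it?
Bug: 'name' exists in both joined tables, so the database can't tell which one is meant

Fix: Prefix ambiguous columns with the table alias

Corrected query:
SELECT c.name, p.name FROM departments p JOIN staff c ON c.dept_id = p.id

Result:
name | name       
-----+------------
Bob  | Marketing  
Bob  | Sales      
Hank | Engineering
Dave | Finance    
Hank | Engineering
Hank | Engineering
Dave | Finance    
Iris | Marketing  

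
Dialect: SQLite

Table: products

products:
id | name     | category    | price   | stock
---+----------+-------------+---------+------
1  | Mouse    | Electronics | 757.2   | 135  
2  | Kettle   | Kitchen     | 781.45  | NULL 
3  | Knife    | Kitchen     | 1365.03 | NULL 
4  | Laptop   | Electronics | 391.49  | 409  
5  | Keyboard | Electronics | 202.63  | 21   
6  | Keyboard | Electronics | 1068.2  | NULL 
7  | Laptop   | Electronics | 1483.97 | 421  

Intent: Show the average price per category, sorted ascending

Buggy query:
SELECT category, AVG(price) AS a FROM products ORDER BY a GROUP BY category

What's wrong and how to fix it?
Bug: GROUP BY must precede ORDER BY

Fix: Move ORDER BY to the end, after GROUP BY

Corrected query:
SELECT category, AVG(price) AS a FROM products GROUP BY category ORDER BY a

Result:
category    | a      
------------+--------
Electronics | 780.698
Kitchen     | 1073.24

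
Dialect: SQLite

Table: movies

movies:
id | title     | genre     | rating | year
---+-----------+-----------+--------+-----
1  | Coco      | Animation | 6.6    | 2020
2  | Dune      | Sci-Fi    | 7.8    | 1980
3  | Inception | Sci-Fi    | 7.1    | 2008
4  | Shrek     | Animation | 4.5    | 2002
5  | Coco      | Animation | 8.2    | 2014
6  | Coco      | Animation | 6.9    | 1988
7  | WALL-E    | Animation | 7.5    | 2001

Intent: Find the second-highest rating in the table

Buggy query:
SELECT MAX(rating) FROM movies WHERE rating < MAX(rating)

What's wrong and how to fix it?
Bug: The inner MAX is an aggregate inside WHERE, which is not allowed

Fix: Put the inner MAX in a scalar subquery

Corrected query:
SELECT MAX(rating) FROM movies WHERE rating < (SELECT MAX(rating) FROM movies)

Result:
MAX(rating)
-----------
7.8        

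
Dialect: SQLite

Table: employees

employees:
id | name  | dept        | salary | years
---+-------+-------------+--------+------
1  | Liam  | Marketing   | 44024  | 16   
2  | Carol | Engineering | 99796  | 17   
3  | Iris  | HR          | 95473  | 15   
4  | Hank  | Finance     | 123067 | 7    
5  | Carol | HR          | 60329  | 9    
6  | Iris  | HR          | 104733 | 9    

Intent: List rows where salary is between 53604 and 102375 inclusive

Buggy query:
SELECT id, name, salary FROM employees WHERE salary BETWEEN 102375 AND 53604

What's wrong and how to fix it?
Bug: BETWEEN expects the lower bound first; with 102375 AND 53604 the range is empty

Fix: Swap the bounds so the smaller value comes first

Corrected query:
SELECT id, name, salary FROM employees WHERE salary BETWEEN 53604 AND 102375

Result:
id | name  | salary
---+-------+-------
2  | Carol | 99796 
3  | Iris  | 95473 
5  | Carol | 60329 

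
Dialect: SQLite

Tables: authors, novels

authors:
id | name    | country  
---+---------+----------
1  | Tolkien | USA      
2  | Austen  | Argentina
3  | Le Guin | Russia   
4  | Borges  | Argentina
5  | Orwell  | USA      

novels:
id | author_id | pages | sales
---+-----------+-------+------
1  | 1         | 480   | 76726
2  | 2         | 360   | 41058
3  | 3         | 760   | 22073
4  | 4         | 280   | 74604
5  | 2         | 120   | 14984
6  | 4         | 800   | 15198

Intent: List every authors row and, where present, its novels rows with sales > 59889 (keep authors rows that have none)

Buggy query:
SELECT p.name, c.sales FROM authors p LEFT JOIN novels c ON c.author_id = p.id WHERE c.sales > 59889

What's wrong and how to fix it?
Bug: Filtering c.sales in WHERE discards the NULL rows produced by LEFT JOIN, turning it into an inner join

Fix: Move the right-table condition into the ON clause so unmatched parents are kept

Corrected query:
SELECT p.name, c.sales FROM authors p LEFT JOIN novels c ON c.author_id = p.id AND c.sales > 59889

Result:
name    | sales
--------+------
Tolkien | 76726
Austen  | NULL 
Le Guin | NULL 
Borges  | 74604
Orwell  | NULL 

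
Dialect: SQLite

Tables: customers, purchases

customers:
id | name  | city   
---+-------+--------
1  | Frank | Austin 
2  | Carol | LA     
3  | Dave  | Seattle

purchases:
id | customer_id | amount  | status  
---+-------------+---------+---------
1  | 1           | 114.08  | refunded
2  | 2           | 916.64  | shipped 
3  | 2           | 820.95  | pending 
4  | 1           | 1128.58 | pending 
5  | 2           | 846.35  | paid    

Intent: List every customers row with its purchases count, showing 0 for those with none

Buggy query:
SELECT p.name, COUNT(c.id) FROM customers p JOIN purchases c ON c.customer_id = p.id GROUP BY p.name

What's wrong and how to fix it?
Bug: An inner join excludes parents with zero children

Fix: Use LEFT JOIN so parents without children still appear (COUNT(c.id) gives 0)

Corrected query:
SELECT p.name, COUNT(c.id) FROM customers p LEFT JOIN purchases c ON c.customer_id = p.id GROUP BY p.name

Result:
name  | COUNT(c.id)
------+------------
Carol | 3          
Dave  | 0          
Frank | 2          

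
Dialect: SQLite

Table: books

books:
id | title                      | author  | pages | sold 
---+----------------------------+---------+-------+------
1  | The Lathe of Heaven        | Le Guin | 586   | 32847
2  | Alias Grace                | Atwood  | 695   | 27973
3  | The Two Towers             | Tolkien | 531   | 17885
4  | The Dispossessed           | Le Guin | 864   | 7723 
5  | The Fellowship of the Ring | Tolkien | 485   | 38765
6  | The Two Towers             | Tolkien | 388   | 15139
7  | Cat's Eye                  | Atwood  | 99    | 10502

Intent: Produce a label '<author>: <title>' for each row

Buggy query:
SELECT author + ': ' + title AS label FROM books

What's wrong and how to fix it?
Bug: '+' is numeric addition; on text columns SQLite converts them to 0 instead of concatenating

Fix: Replace + with || to concatenate text

Corrected query:
SELECT author || ': ' || title AS label FROM books

Result:
label                              
-----------------------------------
Le Guin: The Lathe of Heaven       
Atwood: Alias Grace                
Tolkien: The Two Towers            
Le Guin: The Dispossessed          
Tolkien: The Fellowship of the Ring
Tolkien: The Two Towers            
Atwood: Cat's Eye                  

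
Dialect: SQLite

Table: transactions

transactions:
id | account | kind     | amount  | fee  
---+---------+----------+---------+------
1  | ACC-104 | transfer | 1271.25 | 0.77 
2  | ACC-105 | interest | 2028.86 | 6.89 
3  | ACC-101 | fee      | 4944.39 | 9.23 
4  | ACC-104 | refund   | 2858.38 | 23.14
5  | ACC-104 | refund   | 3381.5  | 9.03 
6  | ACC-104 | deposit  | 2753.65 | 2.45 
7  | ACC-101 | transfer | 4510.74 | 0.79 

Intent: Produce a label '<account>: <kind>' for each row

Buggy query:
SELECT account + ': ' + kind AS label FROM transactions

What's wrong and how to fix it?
Bug: SQLite uses || for string concatenation; + coerces text to numbers (yielding 0)

Fix: Replace + with || to concatenate text

Corrected query:
SELECT account || ': ' || kind AS label FROM transactions

Result:
label            
-----------------
ACC-104: transfer
ACC-105: interest
ACC-101: fee     
ACC-104: refund  
ACC-104: refund  
ACC-104: deposit 
ACC-101: transfer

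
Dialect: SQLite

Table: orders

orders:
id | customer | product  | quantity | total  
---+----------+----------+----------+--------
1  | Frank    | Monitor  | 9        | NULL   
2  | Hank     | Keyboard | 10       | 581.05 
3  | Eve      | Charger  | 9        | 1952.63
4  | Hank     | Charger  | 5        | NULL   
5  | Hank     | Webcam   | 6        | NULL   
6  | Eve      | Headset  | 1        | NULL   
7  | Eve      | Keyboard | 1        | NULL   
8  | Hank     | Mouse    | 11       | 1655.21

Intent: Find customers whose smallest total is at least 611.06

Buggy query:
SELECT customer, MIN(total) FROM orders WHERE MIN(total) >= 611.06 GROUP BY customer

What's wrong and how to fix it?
Bug: MIN() in WHERE is a misuse of aggregate

Fix: Replace WHERE with HAVING after the GROUP BY

Corrected query:
SELECT customer, MIN(total) FROM orders GROUP BY customer HAVING MIN(total) >= 611.06

Result:
customer | MIN(total)
---------+-----------
Eve      | 1952.63   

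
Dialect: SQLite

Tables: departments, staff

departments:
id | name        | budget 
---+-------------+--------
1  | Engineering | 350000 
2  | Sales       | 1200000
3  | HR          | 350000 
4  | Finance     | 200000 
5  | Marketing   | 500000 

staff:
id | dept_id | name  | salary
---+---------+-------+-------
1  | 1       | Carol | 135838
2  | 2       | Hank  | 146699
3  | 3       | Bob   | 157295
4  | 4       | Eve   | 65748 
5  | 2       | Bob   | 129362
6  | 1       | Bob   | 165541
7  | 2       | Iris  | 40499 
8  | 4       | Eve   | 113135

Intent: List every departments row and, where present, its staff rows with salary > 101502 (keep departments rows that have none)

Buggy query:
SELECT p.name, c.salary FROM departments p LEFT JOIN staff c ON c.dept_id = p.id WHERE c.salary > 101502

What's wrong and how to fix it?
Bug: A WHERE condition on the right-hand table after LEFT JOIN drops unmatched parents

Fix: Move the right-table condition into the ON clause so unmatched parents are kept

Corrected query:
SELECT p.name, c.salary FROM departments p LEFT JOIN staff c ON c.dept_id = p.id AND c.salary > 101502

Result:
name        | salary
------------+-------
Engineering | 135838
Engineering | 165541
Sales       | 129362
Sales       | 146699
HR          | 157295
Finance     | 113135
Marketing   | NULL  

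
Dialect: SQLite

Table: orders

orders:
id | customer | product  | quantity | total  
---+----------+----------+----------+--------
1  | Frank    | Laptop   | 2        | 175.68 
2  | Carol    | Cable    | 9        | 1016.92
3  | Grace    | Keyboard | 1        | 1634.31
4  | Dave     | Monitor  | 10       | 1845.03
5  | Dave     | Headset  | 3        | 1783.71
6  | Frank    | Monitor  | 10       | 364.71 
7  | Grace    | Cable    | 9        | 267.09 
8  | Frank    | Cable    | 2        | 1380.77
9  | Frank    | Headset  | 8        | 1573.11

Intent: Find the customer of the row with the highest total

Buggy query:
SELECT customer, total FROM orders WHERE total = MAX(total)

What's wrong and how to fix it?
Bug: WHERE is evaluated per row; an aggregate over the whole table isn't defined there

Fix: Use a subquery: WHERE total = (SELECT MAX(total) FROM orders)

Corrected query:
SELECT customer, total FROM orders WHERE total = (SELECT MAX(total) FROM orders)

Result:
customer | total  
---------+--------
Dave     | 1845.03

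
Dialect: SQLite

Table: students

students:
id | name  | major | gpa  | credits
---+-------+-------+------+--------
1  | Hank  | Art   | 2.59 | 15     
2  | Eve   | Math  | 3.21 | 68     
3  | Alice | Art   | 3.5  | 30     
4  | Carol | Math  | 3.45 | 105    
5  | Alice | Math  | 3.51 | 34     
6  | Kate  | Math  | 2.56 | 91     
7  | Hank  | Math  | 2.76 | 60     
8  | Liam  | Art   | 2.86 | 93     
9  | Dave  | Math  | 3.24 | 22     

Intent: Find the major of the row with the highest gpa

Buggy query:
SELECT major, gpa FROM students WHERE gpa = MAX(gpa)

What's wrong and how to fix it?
Bug: MAX(gpa) is an aggregate and cannot be used directly in WHERE

Fix: Use a subquery: WHERE gpa = (SELECT MAX(gpa) FROM students)

Corrected query:
SELECT major, gpa FROM students WHERE gpa = (SELECT MAX(gpa) FROM students)

Result:
major | gpa 
------+-----
Math  | 3.51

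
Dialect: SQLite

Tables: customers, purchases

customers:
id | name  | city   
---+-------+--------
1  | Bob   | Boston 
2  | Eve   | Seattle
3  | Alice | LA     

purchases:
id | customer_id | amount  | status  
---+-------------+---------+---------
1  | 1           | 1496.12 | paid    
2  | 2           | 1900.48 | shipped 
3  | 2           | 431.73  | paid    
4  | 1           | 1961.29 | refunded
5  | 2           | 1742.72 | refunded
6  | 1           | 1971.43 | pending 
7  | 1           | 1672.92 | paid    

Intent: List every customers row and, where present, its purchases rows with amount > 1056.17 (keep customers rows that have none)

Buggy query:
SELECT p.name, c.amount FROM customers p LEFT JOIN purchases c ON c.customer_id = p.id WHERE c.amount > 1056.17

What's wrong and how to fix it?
Bug: A WHERE condition on the right-hand table after LEFT JOIN drops unmatched parents

Fix: Put 'c.amount > 1056.17' in the JOIN's ON clause instead of WHERE

Corrected query:
SELECT p.name, c.amount FROM customers p LEFT JOIN purchases c ON c.customer_id = p.id AND c.amount > 1056.17

Result:
name  | amount 
------+--------
Bob   | 1496.12
Bob   | 1672.92
Bob   | 1961.29
Bob   | 1971.43
Eve   | 1742.72
Eve   | 1900.48
Alice | NULL   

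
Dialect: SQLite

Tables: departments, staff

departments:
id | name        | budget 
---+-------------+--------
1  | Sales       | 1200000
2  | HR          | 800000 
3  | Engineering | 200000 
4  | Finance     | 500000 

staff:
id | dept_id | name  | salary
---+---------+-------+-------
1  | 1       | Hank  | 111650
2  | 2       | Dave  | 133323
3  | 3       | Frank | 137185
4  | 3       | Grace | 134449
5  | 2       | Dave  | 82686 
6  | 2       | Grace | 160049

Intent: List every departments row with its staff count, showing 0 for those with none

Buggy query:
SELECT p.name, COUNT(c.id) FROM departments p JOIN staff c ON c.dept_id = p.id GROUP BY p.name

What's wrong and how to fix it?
Bug: An inner join excludes parents with zero children

Fix: Use LEFT JOIN so parents without children still appear (COUNT(c.id) gives 0)

Corrected query:
SELECT p.name, COUNT(c.id) FROM departments p LEFT JOIN staff c ON c.dept_id = p.id GROUP BY p.name

Result:
name        | COUNT(c.id)
------------+------------
Engineering | 2          
Finance     | 0          
HR          | 3          
Sales       | 1          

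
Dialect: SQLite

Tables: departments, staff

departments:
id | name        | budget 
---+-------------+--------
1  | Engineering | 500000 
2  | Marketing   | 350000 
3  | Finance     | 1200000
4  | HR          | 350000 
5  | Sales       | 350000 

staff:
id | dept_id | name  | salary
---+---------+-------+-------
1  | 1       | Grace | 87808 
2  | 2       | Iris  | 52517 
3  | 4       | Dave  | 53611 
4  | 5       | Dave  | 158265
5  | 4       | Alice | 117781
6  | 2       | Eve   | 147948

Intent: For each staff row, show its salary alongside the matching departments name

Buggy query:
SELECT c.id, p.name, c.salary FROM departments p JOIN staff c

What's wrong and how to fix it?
Bug: JOIN with no ON clause produces a cartesian product; every staff row pairs with every departments row

Fix: Add ON c.dept_id = p.id to the JOIN

Corrected query:
SELECT c.id, p.name, c.salary FROM departments p JOIN staff c ON c.dept_id = p.id

Result:
id | name        | salary
---+-------------+-------
1  | Engineering | 87808 
2  | Marketing   | 52517 
3  | HR          | 53611 
4  | Sales       | 158265
5  | HR          | 117781
6  | Marketing   | 147948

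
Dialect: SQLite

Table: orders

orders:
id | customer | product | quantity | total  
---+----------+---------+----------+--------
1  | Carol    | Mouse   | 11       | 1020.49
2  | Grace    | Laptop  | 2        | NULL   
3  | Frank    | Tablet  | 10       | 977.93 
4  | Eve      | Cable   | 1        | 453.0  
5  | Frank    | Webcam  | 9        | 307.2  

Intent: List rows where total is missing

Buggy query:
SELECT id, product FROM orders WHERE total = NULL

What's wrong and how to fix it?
Bug: '= NULL' is always unknown in SQL three-valued logic, so no rows match

Fix: Replace '= NULL' with 'IS NULL'

Corrected query:
SELECT id, product FROM orders WHERE total IS NULL

Result:
id | product
---+--------
2  | Laptop 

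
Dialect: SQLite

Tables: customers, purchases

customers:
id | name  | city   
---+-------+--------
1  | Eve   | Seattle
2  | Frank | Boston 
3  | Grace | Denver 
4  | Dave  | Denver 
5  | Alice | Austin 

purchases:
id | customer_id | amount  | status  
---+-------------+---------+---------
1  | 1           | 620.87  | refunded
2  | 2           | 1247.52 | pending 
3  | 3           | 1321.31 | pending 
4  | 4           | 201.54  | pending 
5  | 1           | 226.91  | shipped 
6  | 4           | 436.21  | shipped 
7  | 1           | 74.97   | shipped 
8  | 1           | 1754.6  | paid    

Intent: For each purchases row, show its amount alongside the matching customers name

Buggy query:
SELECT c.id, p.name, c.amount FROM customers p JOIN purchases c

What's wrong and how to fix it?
Bug: Missing join condition: each purchases row is matched to all customers rows instead of just its own

Fix: Add ON c.customer_id = p.id to the JOIN

Corrected query:
SELECT c.id, p.name, c.amount FROM customers p JOIN purchases c ON c.customer_id = p.id

Result:
id | name  | amount 
---+-------+--------
1  | Eve   | 620.87 
2  | Frank | 1247.52
3  | Grace | 1321.31
4  | Dave  | 201.54 
5  | Eve   | 226.91 
6  | Dave  | 436.21 
7  | Eve   | 74.97  
8  | Eve   | 1754.6 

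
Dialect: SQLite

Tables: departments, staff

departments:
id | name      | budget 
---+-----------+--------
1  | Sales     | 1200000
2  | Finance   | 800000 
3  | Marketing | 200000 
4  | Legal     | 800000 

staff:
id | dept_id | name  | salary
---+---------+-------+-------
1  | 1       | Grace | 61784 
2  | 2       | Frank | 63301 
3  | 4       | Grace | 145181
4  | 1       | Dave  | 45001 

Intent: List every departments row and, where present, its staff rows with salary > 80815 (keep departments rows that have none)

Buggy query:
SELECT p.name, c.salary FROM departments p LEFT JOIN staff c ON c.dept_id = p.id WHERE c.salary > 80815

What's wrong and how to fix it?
Bug: A WHERE condition on the right-hand table after LEFT JOIN drops unmatched parents

Fix: Put 'c.salary > 80815' in the JOIN's ON clause instead of WHERE

Corrected query:
SELECT p.name, c.salary FROM departments p LEFT JOIN staff c ON c.dept_id = p.id AND c.salary > 80815

Result:
name      | salary
----------+-------
Sales     | NULL  
Finance   | NULL  
Marketing | NULL  
Legal     | 145181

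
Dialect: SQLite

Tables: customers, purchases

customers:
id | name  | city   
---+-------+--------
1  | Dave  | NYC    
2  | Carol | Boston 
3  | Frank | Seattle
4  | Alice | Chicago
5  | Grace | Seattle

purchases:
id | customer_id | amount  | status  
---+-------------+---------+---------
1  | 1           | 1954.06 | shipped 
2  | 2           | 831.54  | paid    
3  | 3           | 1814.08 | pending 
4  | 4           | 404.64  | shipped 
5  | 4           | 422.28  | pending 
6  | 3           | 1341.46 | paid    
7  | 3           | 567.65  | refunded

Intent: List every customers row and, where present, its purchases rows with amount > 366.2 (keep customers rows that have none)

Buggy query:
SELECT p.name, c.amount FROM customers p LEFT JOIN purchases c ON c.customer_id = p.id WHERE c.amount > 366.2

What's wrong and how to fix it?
Bug: A WHERE condition on the right-hand table after LEFT JOIN drops unmatched parents

Fix: Put 'c.amount > 366.2' in the JOIN's ON clause instead of WHERE

Corrected query:
SELECT p.name, c.amount FROM customers p LEFT JOIN purchases c ON c.customer_id = p.id AND c.amount > 366.2

Result:
name  | amount 
------+--------
Dave  | 1954.06
Carol | 831.54 
Frank | 567.65 
Frank | 1341.46
Frank | 1814.08
Alice | 404.64 
Alice | 422.28 
Grace | NULL   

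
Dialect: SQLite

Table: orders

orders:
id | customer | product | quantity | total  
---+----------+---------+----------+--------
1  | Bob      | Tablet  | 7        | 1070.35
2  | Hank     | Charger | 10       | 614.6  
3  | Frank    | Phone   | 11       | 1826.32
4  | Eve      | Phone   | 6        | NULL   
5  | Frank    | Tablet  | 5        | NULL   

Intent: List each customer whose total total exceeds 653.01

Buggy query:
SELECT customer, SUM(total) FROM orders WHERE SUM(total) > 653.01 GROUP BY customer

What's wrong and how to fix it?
Bug: WHERE runs before GROUP BY, so aggregates aren't available there

Fix: Move the aggregate condition to a HAVING clause

Corrected query:
SELECT customer, SUM(total) FROM orders GROUP BY customer HAVING SUM(total) > 653.01

Result:
customer | SUM(total)
---------+-----------
Bob      | 1070.35   
Frank    | 1826.32   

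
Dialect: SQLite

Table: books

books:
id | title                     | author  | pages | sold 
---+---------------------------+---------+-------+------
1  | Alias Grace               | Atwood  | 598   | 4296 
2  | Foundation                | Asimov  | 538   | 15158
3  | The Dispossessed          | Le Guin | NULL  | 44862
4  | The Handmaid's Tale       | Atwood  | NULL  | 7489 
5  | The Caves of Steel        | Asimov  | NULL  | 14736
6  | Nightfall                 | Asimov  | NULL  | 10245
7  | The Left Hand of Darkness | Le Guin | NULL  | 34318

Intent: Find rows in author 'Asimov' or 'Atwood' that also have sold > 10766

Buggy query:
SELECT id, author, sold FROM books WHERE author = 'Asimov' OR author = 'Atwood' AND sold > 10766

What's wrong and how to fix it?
Bug: Without parentheses, AND is evaluated before OR, so the sold filter only applies to the 'Atwood' branch

Fix: Group the OR with parentheses (or use IN), then AND the threshold

Corrected query:
SELECT id, author, sold FROM books WHERE (author = 'Asimov' OR author = 'Atwood') AND sold > 10766

Result:
id | author | sold 
---+--------+------
2  | Asimov | 15158
5  | Asimov | 14736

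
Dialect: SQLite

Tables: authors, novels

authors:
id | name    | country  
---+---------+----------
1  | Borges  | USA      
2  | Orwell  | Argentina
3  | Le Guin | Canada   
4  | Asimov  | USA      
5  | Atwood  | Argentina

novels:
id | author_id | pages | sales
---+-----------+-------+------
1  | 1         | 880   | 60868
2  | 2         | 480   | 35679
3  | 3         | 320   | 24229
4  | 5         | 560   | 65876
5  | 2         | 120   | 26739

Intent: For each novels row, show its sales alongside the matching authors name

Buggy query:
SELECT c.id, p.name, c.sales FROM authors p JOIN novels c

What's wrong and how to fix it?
Bug: Missing join condition: each novels row is matched to all authors rows instead of just its own

Fix: Specify the join condition linking the foreign key to the parent id

Corrected query:
SELECT c.id, p.name, c.sales FROM authors p JOIN novels c ON c.author_id = p.id

Result:
id | name    | sales
---+---------+------
1  | Borges  | 60868
2  | Orwell  | 35679
3  | Le Guin | 24229
4  | Atwood  | 65876
5  | Orwell  | 26739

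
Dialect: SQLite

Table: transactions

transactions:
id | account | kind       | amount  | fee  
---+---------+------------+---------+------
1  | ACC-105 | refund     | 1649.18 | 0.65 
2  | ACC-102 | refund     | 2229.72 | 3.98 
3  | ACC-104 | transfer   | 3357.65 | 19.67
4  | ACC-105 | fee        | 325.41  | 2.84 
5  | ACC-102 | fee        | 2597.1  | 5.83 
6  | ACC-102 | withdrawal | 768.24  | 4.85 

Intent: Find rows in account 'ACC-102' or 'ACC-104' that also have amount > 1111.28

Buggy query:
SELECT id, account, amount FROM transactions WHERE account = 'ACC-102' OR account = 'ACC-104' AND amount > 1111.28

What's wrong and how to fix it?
Bug: Without parentheses, AND is evaluated before OR, so the amount filter only applies to the 'ACC-104' branch

Fix: Add parentheses around the OR so the AND applies to both alternatives

Corrected query:
SELECT id, account, amount FROM transactions WHERE (account = 'ACC-102' OR account = 'ACC-104') AND amount > 1111.28

Result:
id | account | amount 
---+---------+--------
2  | ACC-102 | 2229.72
3  | ACC-104 | 3357.65
5  | ACC-102 | 2597.1 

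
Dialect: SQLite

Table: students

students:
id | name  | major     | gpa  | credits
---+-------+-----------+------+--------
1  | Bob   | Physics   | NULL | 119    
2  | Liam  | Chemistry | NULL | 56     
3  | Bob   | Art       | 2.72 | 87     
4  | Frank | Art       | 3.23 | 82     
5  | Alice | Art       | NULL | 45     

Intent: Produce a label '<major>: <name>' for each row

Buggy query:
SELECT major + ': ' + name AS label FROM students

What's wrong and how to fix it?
Bug: SQLite uses || for string concatenation; + coerces text to numbers (yielding 0)

Fix: Replace + with || to concatenate text

Corrected query:
SELECT major || ': ' || name AS label FROM students

Result:
label          
---------------
Physics: Bob   
Chemistry: Liam
Art: Bob       
Art: Frank     
Art: Alice     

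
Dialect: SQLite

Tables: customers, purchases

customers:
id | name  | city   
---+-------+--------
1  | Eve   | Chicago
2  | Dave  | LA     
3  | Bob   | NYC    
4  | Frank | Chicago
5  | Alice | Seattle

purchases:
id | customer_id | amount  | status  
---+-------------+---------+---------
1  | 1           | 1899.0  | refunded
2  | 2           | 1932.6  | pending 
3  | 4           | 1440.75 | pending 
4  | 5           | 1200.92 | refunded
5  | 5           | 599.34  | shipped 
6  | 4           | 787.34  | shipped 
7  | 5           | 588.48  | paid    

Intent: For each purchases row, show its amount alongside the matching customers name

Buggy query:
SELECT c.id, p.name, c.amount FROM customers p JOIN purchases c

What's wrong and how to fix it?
Bug: JOIN with no ON clause produces a cartesian product; every purchases row pairs with every customers row

Fix: Specify the join condition linking the foreign key to the parent id

Corrected query:
SELECT c.id, p.name, c.amount FROM customers p JOIN purchases c ON c.customer_id = p.id

Result:
id | name  | amount 
---+-------+--------
1  | Eve   | 1899   
2  | Dave  | 1932.6 
3  | Frank | 1440.75
4  | Alice | 1200.92
5  | Alice | 599.34 
6  | Frank | 787.34 
7  | Alice | 588.48 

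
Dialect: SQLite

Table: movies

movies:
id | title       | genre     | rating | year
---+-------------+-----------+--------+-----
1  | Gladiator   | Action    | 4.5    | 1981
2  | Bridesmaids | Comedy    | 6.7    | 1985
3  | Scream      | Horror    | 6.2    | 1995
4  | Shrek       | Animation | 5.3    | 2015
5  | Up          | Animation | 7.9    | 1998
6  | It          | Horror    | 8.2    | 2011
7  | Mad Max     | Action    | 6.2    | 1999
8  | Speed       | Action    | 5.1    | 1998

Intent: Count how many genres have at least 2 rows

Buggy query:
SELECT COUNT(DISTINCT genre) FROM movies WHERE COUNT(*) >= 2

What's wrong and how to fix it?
Bug: WHERE filters individual rows, not groups, so a group-level COUNT is invalid there

Fix: Group first with HAVING COUNT(*) >= 2, then COUNT the resulting groups

Corrected query:
SELECT COUNT(*) FROM (SELECT genre FROM movies GROUP BY genre HAVING COUNT(*) >= 2)

Result:
COUNT(*)
--------
3       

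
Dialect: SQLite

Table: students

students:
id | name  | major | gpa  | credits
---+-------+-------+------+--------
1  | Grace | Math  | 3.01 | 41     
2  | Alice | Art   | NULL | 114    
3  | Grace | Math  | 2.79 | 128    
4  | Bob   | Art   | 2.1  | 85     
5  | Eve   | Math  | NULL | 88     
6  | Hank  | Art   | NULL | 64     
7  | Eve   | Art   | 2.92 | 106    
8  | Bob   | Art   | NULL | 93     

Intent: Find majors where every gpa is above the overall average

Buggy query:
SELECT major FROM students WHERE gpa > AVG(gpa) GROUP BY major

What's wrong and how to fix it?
Bug: WHERE evaluates per row before aggregation, so AVG() is unavailable

Fix: Use a subquery for AVG and a HAVING MIN(...) filter so the condition holds for every row in the group

Corrected query:
SELECT major FROM students GROUP BY major HAVING MIN(gpa) > (SELECT AVG(gpa) FROM students)

Result:
major
-----
Math 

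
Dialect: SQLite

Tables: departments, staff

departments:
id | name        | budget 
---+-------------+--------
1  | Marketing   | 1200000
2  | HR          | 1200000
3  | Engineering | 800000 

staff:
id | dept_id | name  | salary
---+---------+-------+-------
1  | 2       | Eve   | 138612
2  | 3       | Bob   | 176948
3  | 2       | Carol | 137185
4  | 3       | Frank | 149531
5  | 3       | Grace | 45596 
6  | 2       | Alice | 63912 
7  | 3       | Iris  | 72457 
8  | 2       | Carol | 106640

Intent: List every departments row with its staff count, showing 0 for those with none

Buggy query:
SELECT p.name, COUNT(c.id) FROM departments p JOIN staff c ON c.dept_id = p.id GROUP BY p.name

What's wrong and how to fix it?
Bug: An inner join excludes parents with zero children

Fix: Switch to LEFT JOIN to retain unmatched parent rows

Corrected query:
SELECT p.name, COUNT(c.id) FROM departments p LEFT JOIN staff c ON c.dept_id = p.id GROUP BY p.name

Result:
name        | COUNT(c.id)
------------+------------
Engineering | 4          
HR          | 4          
Marketing   | 0          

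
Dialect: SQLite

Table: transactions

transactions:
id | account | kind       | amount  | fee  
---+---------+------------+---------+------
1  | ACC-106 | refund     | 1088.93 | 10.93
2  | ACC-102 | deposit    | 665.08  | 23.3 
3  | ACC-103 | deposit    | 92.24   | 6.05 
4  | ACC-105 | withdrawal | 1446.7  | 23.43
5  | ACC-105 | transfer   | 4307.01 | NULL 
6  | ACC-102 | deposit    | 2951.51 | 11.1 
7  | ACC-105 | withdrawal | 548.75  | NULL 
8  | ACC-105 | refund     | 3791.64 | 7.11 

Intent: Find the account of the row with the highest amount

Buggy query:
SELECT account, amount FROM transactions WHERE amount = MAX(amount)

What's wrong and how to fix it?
Bug: WHERE is evaluated per row; an aggregate over the whole table isn't defined there

Fix: Use a subquery: WHERE amount = (SELECT MAX(amount) FROM transactions)

Corrected query:
SELECT account, amount FROM transactions WHERE amount = (SELECT MAX(amount) FROM transactions)

Result:
account | amount 
--------+--------
ACC-105 | 4307.01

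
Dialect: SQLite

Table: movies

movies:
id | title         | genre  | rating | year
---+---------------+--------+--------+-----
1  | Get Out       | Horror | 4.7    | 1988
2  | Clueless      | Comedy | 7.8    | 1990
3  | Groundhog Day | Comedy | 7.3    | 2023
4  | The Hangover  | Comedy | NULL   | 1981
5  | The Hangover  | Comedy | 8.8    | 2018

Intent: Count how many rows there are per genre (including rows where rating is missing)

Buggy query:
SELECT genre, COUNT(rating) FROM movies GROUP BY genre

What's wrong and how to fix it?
Bug: COUNT(column) counts non-NULL values only; rows with NULL rating aren't counted

Fix: Use COUNT(*) to count all rows regardless of NULL

Corrected query:
SELECT genre, COUNT(*) FROM movies GROUP BY genre

Result:
genre  | COUNT(*)
-------+---------
Comedy | 4       
Horror | 1       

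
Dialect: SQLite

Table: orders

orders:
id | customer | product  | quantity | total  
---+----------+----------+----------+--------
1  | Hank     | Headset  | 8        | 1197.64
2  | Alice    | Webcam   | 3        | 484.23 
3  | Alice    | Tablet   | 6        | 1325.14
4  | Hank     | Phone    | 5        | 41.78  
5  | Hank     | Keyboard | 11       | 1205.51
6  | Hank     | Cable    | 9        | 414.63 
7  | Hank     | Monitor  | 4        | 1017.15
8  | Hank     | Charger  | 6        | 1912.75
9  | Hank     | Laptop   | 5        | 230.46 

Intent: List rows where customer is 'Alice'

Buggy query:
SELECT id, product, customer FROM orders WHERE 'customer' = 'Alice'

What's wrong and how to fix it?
Bug: Single quotes denote string literals in SQL; the column name is being compared as a constant string

Fix: Remove the quotes around the column name (or use double quotes for an identifier)

Corrected query:
SELECT id, product, customer FROM orders WHERE customer = 'Alice'

Result:
id | product | customer
---+---------+---------
2  | Webcam  | Alice   
3  | Tablet  | Alice   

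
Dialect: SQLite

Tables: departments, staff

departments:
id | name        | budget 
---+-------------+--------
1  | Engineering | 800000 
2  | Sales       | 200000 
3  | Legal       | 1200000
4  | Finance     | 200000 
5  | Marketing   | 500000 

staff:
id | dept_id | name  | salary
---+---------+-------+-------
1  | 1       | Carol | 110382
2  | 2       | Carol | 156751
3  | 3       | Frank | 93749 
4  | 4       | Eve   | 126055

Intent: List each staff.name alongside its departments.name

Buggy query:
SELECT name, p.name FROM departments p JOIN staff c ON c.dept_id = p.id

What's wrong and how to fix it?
Bug: 'name' exists in both joined tables, so the database can't tell which one is meant

Fix: Prefix ambiguous columns with the table alias

Corrected query:
SELECT c.name, p.name FROM departments p JOIN staff c ON c.dept_id = p.id

Result:
name  | name       
------+------------
Carol | Engineering
Carol | Sales      
Frank | Legal      
Eve   | Finance    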